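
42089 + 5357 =47446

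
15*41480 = 622200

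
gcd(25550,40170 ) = 10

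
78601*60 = 4716060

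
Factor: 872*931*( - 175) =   -  142070600 = - 2^3* 5^2*7^3*19^1*109^1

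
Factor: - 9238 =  - 2^1*31^1*149^1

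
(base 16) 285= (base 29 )m7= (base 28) N1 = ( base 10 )645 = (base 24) 12l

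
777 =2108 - 1331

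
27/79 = 27/79=0.34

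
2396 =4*599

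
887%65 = 42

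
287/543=287/543 = 0.53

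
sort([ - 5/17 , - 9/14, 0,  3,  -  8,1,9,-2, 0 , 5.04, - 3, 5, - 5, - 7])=[-8, - 7, - 5 , - 3, - 2, - 9/14, - 5/17, 0,0,1, 3 , 5, 5.04, 9 ] 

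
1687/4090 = 1687/4090 = 0.41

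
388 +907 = 1295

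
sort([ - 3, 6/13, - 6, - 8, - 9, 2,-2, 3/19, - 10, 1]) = [ - 10, - 9,-8 ,-6,-3,-2,3/19,6/13,1,2] 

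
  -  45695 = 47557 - 93252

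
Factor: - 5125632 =-2^9*3^1 *47^1 * 71^1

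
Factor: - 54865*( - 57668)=3163954820=   2^2*5^1 * 13^1 *1109^1*10973^1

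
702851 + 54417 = 757268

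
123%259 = 123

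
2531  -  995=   1536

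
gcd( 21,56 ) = 7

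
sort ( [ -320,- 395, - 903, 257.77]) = [ - 903,-395,-320,257.77 ]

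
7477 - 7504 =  - 27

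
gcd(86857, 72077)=1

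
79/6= 79/6 = 13.17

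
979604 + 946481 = 1926085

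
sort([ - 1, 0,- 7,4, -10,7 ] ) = [ - 10, - 7, - 1, 0,4, 7]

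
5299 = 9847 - 4548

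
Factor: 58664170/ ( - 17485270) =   -  11^( - 1 )*41^(-1) *3877^(  -  1)*5866417^1 = - 5866417/1748527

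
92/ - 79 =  - 92/79 = - 1.16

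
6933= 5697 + 1236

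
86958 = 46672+40286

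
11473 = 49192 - 37719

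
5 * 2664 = 13320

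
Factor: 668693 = 43^1*15551^1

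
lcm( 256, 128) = 256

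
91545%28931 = 4752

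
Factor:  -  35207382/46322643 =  - 2^1*7^2* 31^1 * 3863^1*15440881^ (-1)  =  - 11735794/15440881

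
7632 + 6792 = 14424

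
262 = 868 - 606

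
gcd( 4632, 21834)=6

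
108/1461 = 36/487 =0.07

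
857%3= 2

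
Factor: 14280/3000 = 119/25 = 5^(  -  2 )*7^1*17^1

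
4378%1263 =589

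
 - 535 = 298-833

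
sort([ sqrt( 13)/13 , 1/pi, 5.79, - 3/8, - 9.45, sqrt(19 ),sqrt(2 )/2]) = [-9.45, -3/8,sqrt( 13)/13,1/pi,sqrt(2)/2,sqrt( 19), 5.79 ] 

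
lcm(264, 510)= 22440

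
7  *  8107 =56749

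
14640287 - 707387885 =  - 692747598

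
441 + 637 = 1078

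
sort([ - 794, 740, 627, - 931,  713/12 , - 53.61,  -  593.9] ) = [ - 931 , - 794, - 593.9 , -53.61,713/12, 627 , 740]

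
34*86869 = 2953546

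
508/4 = 127 = 127.00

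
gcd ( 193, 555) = 1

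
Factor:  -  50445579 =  - 3^1 * 17^1*43^1*23003^1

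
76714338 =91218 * 841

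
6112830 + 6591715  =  12704545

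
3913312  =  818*4784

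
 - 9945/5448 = -2 + 317/1816 = - 1.83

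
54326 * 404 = 21947704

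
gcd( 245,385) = 35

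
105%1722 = 105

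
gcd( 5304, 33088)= 8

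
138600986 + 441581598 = 580182584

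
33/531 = 11/177 = 0.06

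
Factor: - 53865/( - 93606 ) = 2^( - 1 ) * 3^3 *5^1 * 7^1*  19^1 *15601^ ( - 1) = 17955/31202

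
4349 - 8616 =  -4267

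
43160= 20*2158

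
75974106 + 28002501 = 103976607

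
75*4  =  300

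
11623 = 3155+8468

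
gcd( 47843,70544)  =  1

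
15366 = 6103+9263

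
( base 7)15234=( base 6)31343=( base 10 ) 4239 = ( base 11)3204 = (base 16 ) 108F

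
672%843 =672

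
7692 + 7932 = 15624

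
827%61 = 34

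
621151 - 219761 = 401390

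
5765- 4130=1635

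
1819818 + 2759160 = 4578978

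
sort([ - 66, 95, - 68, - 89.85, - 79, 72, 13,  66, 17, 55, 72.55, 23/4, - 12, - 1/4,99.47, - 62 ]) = [ - 89.85, - 79 , - 68, - 66, - 62, -12, - 1/4,23/4, 13,  17,55,66,72, 72.55, 95,99.47 ]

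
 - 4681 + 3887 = - 794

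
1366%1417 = 1366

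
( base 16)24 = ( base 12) 30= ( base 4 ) 210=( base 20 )1g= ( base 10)36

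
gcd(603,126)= 9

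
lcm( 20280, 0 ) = 0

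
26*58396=1518296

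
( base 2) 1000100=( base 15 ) 48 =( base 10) 68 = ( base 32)24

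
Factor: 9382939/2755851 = 3^(-1 )*7^(-1)*47^1*131231^( - 1 )*199637^1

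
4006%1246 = 268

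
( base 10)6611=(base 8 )14723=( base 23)CBA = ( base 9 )10055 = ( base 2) 1100111010011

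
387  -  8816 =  - 8429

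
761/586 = 1 + 175/586 = 1.30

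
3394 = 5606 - 2212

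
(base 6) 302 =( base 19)5F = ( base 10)110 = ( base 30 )3k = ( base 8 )156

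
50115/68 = 736 + 67/68  =  736.99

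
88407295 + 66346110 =154753405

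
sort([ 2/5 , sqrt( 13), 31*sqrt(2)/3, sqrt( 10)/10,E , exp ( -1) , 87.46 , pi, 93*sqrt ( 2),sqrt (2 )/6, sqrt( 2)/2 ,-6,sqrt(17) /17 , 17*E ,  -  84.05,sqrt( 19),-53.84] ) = [-84.05,-53.84 , - 6,  sqrt( 2)/6, sqrt(17)/17,sqrt ( 10)/10, exp(  -  1),2/5,sqrt(2)/2, E,pi,sqrt( 13),sqrt( 19), 31*sqrt(2)/3, 17 * E , 87.46,  93*sqrt( 2)]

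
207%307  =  207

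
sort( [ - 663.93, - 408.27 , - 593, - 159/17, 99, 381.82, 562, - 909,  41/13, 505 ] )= [-909, - 663.93, - 593, - 408.27, - 159/17, 41/13,  99,381.82, 505,  562]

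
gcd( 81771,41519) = 1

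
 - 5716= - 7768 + 2052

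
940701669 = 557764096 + 382937573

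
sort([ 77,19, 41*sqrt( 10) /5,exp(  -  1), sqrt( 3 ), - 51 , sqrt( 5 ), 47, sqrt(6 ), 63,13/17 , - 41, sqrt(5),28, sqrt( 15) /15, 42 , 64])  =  [ - 51, - 41,sqrt(15)/15, exp(-1), 13/17 , sqrt( 3), sqrt( 5 ) , sqrt( 5 ), sqrt(6),  19, 41*sqrt(10 ) /5, 28 , 42,  47  ,  63,  64, 77 ]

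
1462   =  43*34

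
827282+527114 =1354396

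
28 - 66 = - 38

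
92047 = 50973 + 41074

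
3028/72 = 757/18 = 42.06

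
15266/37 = 412 + 22/37 = 412.59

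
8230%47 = 5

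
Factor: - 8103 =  - 3^1*37^1*73^1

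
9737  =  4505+5232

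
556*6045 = 3361020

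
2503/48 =52 + 7/48   =  52.15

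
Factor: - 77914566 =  - 2^1*3^2*463^1*9349^1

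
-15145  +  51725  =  36580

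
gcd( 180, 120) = 60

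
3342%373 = 358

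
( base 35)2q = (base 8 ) 140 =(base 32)30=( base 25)3l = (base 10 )96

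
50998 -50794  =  204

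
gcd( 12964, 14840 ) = 28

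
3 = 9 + -6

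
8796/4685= 1 +4111/4685 = 1.88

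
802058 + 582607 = 1384665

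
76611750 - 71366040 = 5245710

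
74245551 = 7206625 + 67038926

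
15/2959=15/2959 = 0.01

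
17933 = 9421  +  8512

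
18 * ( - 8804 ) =- 158472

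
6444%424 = 84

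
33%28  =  5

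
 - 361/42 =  - 361/42=-  8.60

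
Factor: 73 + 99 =2^2*43^1 = 172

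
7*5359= 37513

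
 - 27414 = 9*( - 3046 ) 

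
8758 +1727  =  10485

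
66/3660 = 11/610  =  0.02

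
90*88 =7920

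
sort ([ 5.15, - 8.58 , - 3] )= [ - 8.58,-3,5.15] 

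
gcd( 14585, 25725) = 5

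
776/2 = 388 = 388.00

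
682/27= 682/27=25.26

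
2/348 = 1/174 = 0.01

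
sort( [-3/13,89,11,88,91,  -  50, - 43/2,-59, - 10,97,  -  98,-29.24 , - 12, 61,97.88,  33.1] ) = [  -  98,- 59, - 50, - 29.24,- 43/2,  -  12,  -  10, - 3/13,11 , 33.1,61 , 88,89,91,97,97.88] 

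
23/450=23/450 = 0.05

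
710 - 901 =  - 191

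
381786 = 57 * 6698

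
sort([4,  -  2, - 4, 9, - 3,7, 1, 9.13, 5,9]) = [  -  4, - 3  , - 2,  1, 4,5,7,9,  9,9.13]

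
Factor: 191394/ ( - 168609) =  - 2^1*3^1*7^1*37^( - 1 ) = - 42/37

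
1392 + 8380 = 9772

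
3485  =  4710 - 1225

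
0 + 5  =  5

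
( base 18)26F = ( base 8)1403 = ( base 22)1D1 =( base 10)771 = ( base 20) 1IB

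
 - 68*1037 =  -70516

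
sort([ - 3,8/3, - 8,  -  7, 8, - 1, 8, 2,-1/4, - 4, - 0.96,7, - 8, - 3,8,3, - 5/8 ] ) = [ - 8, - 8,-7, - 4,-3, - 3, - 1, - 0.96, - 5/8, - 1/4, 2 , 8/3, 3, 7, 8, 8, 8 ] 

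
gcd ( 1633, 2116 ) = 23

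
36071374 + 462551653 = 498623027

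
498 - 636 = -138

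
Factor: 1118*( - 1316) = -2^3*7^1*13^1*43^1*47^1=- 1471288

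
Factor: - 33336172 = -2^2*8334043^1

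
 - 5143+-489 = -5632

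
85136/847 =100  +  436/847  =  100.51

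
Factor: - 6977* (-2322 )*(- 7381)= - 2^1* 3^3*11^2*43^1 * 61^1 * 6977^1 = -119576584314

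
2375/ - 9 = -264 + 1/9 = -263.89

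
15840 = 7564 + 8276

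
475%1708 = 475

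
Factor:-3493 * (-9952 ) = 34762336 = 2^5 *7^1*311^1*499^1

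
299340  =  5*59868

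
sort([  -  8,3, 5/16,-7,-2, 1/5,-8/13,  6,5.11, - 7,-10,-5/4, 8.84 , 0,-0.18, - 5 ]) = [-10 , - 8,-7,  -  7,-5, - 2, - 5/4, - 8/13,  -  0.18,0,  1/5, 5/16,3, 5.11, 6 , 8.84 ]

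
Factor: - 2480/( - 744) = 2^1*3^(- 1)*5^1 =10/3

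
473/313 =1  +  160/313 =1.51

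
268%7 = 2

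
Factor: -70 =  - 2^1 * 5^1*7^1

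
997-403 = 594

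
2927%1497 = 1430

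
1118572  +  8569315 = 9687887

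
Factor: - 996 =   -  2^2*3^1 * 83^1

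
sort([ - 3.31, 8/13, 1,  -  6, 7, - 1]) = [  -  6 ,-3.31 ,-1, 8/13, 1, 7]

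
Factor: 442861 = 442861^1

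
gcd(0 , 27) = 27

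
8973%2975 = 48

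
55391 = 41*1351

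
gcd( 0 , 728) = 728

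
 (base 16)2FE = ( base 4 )23332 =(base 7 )2143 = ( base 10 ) 766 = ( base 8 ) 1376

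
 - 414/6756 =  - 1 + 1057/1126 = - 0.06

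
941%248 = 197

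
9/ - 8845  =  -9/8845 = - 0.00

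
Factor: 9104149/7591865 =5^( -1)*43^(  -  1)*  2341^1 * 3889^1 * 35311^(-1)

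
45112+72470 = 117582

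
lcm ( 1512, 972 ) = 13608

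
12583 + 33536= 46119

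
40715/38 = 40715/38 =1071.45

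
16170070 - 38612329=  - 22442259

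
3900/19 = 3900/19 = 205.26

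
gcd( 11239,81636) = 1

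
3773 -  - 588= 4361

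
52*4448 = 231296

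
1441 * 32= 46112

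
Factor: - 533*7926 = -2^1*3^1* 13^1*41^1*1321^1 = -4224558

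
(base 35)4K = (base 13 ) C4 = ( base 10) 160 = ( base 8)240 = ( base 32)50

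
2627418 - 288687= 2338731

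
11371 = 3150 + 8221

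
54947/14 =3924+11/14 = 3924.79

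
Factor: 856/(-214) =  - 4 = - 2^2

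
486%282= 204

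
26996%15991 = 11005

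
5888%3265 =2623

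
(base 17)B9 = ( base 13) 121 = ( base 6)524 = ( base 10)196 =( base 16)c4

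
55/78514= 55/78514 = 0.00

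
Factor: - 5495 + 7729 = 2234 = 2^1*1117^1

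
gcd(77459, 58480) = 1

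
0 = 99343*0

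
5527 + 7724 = 13251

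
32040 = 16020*2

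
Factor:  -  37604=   - 2^2*7^1*17^1*79^1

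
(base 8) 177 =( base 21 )61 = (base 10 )127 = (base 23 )5c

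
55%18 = 1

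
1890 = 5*378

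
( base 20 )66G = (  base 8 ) 4750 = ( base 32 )2f8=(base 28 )36G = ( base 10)2536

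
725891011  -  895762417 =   -  169871406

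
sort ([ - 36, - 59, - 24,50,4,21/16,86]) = [ - 59,-36, - 24 , 21/16,  4,50, 86 ]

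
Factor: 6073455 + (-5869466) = 203989^1= 203989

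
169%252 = 169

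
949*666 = 632034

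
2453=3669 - 1216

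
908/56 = 16 + 3/14 = 16.21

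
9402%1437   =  780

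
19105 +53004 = 72109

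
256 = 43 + 213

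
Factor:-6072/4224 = -23/16 = - 2^ ( - 4)*23^1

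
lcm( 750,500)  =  1500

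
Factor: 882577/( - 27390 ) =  - 2^( - 1 )* 3^( - 1)*5^( - 1 ) * 11^( - 1 )*83^( - 1) * 882577^1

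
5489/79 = 69+38/79 = 69.48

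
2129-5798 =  - 3669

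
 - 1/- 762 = 1/762= 0.00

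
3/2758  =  3/2758  =  0.00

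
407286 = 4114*99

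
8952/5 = 1790 + 2/5 = 1790.40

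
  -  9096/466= - 20  +  112/233 = - 19.52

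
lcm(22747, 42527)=978121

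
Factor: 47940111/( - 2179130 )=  - 2^( - 1) * 3^2*5^( - 1 )*41^1*359^ ( - 1 )*607^(-1)*129919^1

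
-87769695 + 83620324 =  - 4149371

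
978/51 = 19 + 3/17 = 19.18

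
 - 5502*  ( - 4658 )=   25628316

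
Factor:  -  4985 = -5^1*997^1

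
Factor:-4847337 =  - 3^3*11^1*19^1*859^1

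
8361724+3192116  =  11553840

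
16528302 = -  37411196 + 53939498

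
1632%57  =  36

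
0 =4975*0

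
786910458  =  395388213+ 391522245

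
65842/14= 4703 = 4703.00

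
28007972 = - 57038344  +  85046316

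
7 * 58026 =406182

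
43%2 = 1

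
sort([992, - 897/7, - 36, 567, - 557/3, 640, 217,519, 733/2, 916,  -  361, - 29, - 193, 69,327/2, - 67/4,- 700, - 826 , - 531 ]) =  [ - 826, - 700, - 531,-361,  -  193, - 557/3, - 897/7,-36, - 29, - 67/4,69, 327/2, 217, 733/2, 519, 567, 640, 916, 992]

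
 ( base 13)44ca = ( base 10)9630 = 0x259E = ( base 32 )9cu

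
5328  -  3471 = 1857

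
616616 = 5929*104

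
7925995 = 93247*85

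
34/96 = 17/48 = 0.35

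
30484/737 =30484/737 = 41.36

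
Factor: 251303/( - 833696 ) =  - 2^( - 5 )*13^2*1487^1*26053^ (  -  1 )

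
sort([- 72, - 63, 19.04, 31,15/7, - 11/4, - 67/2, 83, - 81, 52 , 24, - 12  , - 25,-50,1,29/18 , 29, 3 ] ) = [ - 81, - 72, - 63,- 50,- 67/2, - 25, - 12,-11/4,1, 29/18,15/7, 3, 19.04,24,29,31,52 , 83]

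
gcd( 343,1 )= 1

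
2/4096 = 1/2048 = 0.00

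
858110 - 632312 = 225798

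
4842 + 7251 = 12093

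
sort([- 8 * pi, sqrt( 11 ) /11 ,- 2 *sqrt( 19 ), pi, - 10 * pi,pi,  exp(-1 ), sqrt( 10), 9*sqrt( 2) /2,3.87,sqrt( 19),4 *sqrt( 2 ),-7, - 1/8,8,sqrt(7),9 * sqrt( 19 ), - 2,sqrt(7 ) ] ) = [ - 10* pi, - 8 *pi, - 2*sqrt(19 ), - 7,  -  2, - 1/8, sqrt( 11)/11,exp( -1), sqrt( 7) , sqrt( 7 ),pi, pi,sqrt(10 ),3.87 , sqrt ( 19 ),4*sqrt( 2),9 * sqrt( 2) /2, 8,9*sqrt( 19) ]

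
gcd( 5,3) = 1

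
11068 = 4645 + 6423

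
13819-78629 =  - 64810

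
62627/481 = 62627/481 = 130.20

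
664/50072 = 83/6259 = 0.01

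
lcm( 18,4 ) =36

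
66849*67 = 4478883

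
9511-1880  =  7631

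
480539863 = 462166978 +18372885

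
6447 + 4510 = 10957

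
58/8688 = 29/4344 = 0.01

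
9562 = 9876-314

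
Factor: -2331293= - 31^1*157^1*479^1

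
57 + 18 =75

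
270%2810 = 270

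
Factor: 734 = 2^1 * 367^1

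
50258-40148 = 10110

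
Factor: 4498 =2^1*13^1*173^1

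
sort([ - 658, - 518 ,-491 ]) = [-658, - 518, - 491 ] 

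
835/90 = 9 + 5/18 = 9.28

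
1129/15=75+4/15 = 75.27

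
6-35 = -29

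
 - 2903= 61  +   - 2964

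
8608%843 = 178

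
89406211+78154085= 167560296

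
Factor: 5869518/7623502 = 2934759/3811751 = 3^1 *19^1*137^( - 1)*27823^( - 1 )*51487^1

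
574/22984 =287/11492 = 0.02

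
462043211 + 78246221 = 540289432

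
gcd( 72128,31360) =3136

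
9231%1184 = 943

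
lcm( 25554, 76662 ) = 76662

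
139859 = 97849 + 42010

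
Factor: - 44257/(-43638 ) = 2^( - 1)*3^(  -  1)*7^ (-1)*1039^( -1)*44257^1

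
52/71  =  52/71 = 0.73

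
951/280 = 3 + 111/280 =3.40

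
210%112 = 98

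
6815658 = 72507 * 94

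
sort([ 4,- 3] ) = [ - 3, 4 ]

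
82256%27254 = 494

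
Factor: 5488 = 2^4*7^3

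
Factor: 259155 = 3^2*5^1*13^1*443^1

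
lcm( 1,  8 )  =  8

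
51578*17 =876826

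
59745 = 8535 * 7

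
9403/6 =9403/6 = 1567.17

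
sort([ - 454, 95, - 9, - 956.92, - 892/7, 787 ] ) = [-956.92, - 454, - 892/7, - 9,95,787]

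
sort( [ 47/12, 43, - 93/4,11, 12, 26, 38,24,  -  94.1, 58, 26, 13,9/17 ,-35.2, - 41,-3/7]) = [-94.1,-41, - 35.2,- 93/4,-3/7,  9/17, 47/12, 11, 12,13,24, 26, 26, 38,  43, 58]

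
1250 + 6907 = 8157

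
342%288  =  54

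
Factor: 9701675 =5^2*388067^1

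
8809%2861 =226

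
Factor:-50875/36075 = - 3^ ( - 1)*5^1*11^1*13^( - 1)= -  55/39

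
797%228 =113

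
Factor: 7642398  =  2^1*3^1*1273733^1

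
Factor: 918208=2^6*14347^1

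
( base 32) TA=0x3aa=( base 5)12223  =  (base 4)32222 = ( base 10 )938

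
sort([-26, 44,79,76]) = [ - 26,44, 76,79] 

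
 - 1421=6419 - 7840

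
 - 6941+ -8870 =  - 15811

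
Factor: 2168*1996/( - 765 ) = - 4327328/765 = -2^5*3^( - 2 )*5^( - 1)*17^( - 1 )*271^1* 499^1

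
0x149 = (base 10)329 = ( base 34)9n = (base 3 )110012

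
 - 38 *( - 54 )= 2052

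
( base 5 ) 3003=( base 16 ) 17a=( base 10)378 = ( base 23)GA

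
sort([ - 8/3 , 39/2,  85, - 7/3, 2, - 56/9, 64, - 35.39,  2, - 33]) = [ - 35.39, - 33, - 56/9, - 8/3,-7/3,2 , 2, 39/2, 64,  85]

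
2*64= 128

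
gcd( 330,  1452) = 66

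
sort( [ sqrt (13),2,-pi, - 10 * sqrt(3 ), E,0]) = [ - 10*sqrt (3), - pi,0, 2 , E,  sqrt( 13)]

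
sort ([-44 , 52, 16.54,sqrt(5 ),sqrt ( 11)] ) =[ - 44,sqrt( 5), sqrt(11), 16.54, 52] 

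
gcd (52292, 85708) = 4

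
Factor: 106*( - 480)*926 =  - 2^7*3^1*5^1*53^1*463^1 = -  47114880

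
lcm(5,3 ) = 15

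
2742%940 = 862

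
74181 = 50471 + 23710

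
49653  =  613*81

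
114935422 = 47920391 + 67015031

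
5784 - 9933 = - 4149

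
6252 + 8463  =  14715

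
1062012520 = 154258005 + 907754515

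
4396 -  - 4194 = 8590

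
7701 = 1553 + 6148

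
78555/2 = 78555/2 = 39277.50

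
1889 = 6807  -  4918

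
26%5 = 1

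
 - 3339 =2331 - 5670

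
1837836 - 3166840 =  - 1329004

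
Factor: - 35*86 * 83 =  - 2^1* 5^1*7^1 * 43^1*83^1 = -249830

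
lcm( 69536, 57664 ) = 2364224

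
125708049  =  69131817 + 56576232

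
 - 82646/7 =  - 11807 +3/7 = - 11806.57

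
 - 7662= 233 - 7895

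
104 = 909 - 805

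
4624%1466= 226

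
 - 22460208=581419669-603879877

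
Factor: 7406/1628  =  3703/814 = 2^( - 1 )*7^1*11^( - 1)*23^2*37^( - 1)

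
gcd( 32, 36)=4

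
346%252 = 94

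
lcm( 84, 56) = 168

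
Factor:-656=-2^4*41^1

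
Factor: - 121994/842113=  - 2^1* 181^1*337^1*842113^( - 1) 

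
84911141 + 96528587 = 181439728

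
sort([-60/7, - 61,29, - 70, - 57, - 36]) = [ - 70, - 61,-57, - 36, - 60/7,  29 ]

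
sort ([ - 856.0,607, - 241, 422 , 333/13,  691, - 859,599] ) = [ - 859 ,-856.0, - 241,333/13,422, 599,607, 691]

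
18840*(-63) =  - 1186920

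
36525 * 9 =328725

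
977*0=0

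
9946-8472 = 1474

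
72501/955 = 75 + 876/955 = 75.92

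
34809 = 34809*1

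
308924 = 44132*7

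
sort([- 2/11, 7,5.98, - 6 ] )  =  [ - 6 , - 2/11, 5.98,7]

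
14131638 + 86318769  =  100450407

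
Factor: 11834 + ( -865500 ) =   -  853666 =-2^1*11^1*38803^1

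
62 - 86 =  - 24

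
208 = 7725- 7517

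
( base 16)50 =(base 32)2g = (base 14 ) 5A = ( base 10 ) 80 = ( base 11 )73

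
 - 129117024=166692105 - 295809129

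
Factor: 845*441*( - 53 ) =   -  19750185 = - 3^2* 5^1*7^2 * 13^2*53^1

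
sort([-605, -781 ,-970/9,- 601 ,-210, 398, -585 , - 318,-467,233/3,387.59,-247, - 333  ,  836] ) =[ -781, - 605, - 601, - 585, -467, - 333,  -  318, - 247, - 210, - 970/9, 233/3,  387.59, 398, 836] 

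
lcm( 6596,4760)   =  461720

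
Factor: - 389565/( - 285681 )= 15/11 = 3^1*5^1*11^( - 1)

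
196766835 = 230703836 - 33937001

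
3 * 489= 1467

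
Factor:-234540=-2^2 *3^2*5^1 * 1303^1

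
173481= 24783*7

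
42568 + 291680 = 334248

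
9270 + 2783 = 12053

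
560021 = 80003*7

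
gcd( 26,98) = 2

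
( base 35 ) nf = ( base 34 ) O4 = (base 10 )820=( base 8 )1464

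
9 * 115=1035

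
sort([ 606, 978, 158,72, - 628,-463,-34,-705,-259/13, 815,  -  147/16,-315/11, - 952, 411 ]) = [-952,-705, - 628, - 463,  -  34,-315/11,-259/13,-147/16,  72, 158,  411, 606,815,978]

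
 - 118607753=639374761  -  757982514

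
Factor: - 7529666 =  - 2^1*359^1 * 10487^1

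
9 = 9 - 0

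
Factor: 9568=2^5*13^1 *23^1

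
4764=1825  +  2939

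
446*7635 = 3405210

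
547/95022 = 547/95022 =0.01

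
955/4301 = 955/4301 = 0.22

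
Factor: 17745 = 3^1*5^1* 7^1*13^2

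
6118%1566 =1420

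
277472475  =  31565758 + 245906717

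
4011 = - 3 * ( - 1337 ) 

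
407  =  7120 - 6713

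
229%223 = 6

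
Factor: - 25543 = -7^1*41^1*89^1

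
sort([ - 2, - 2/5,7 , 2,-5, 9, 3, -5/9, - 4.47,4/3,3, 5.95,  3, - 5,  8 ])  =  [ - 5 ,-5  , - 4.47,-2, - 5/9,-2/5,  4/3,2,  3, 3 , 3, 5.95, 7,  8, 9] 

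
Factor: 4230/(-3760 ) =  - 9/8 =- 2^(  -  3)  *  3^2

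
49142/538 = 24571/269= 91.34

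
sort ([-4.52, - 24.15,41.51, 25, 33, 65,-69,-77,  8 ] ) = [  -  77, - 69,-24.15,  -  4.52,8,25,  33, 41.51, 65] 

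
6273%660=333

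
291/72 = 97/24 = 4.04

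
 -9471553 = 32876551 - 42348104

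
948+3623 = 4571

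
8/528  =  1/66 = 0.02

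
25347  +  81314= 106661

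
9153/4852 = 1+4301/4852=1.89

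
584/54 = 10 + 22/27=10.81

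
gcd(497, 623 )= 7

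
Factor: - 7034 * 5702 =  - 2^2*2851^1*3517^1 = - 40107868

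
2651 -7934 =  - 5283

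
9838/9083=9838/9083 = 1.08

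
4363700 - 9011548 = - 4647848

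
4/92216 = 1/23054 = 0.00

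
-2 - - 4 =2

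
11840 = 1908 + 9932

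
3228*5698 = 18393144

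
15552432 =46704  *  333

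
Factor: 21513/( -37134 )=  -  2^ ( - 1) * 3^( - 1 ) * 71^1*101^1*2063^( - 1) = - 7171/12378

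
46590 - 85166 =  - 38576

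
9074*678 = 6152172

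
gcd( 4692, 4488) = 204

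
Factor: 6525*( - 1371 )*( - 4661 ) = 41696257275 = 3^3*5^2*29^1*59^1*79^1*457^1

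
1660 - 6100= - 4440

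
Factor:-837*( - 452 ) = 2^2*3^3*31^1 * 113^1 = 378324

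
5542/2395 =2  +  752/2395 = 2.31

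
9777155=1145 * 8539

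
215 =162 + 53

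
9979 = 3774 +6205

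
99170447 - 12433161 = 86737286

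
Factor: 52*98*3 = 2^3*3^1*7^2*13^1 = 15288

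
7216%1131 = 430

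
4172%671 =146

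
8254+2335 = 10589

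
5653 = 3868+1785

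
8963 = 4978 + 3985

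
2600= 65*40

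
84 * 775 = 65100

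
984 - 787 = 197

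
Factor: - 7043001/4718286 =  - 2^(-1)*3^( - 1)*7^1*262127^( - 1) *335381^1 = - 2347667/1572762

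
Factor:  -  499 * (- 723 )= 360777 =3^1*241^1*499^1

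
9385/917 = 10 + 215/917 = 10.23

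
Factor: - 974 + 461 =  - 3^3*19^1 = - 513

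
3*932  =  2796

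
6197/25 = 247+22/25 = 247.88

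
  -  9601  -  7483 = - 17084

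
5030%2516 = 2514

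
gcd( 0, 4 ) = 4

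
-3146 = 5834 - 8980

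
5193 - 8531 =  - 3338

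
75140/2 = 37570 = 37570.00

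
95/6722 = 95/6722 = 0.01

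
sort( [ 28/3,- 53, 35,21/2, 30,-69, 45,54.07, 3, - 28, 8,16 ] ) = [ - 69, - 53  ,- 28, 3, 8,28/3,21/2,16, 30, 35, 45,54.07 ] 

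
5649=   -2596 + 8245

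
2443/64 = 38+ 11/64 = 38.17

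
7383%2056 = 1215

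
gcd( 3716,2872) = 4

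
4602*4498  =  20699796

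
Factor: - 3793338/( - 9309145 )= 2^1*3^3*5^( - 1 )*19^( -1 ) * 29^(  -  1)*31^ ( -1)*109^( - 1)*199^1*353^1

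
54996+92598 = 147594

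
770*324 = 249480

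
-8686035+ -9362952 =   -  18048987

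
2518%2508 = 10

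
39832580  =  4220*9439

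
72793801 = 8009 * 9089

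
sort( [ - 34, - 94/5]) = [ - 34, -94/5] 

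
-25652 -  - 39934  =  14282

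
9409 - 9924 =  - 515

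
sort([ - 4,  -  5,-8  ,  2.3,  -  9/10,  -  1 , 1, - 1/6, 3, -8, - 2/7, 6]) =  [  -  8, - 8,  -  5, - 4,  -  1 , - 9/10,  -  2/7 , - 1/6,1, 2.3,  3, 6]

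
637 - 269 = 368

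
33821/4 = 33821/4 = 8455.25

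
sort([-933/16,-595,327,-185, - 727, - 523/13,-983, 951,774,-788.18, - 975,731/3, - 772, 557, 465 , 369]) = [ - 983, - 975, - 788.18, - 772, - 727, - 595,  -  185,-933/16, - 523/13, 731/3,327,369,465, 557,774,951 ] 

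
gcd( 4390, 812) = 2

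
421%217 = 204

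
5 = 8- 3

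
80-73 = 7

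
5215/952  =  745/136 = 5.48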